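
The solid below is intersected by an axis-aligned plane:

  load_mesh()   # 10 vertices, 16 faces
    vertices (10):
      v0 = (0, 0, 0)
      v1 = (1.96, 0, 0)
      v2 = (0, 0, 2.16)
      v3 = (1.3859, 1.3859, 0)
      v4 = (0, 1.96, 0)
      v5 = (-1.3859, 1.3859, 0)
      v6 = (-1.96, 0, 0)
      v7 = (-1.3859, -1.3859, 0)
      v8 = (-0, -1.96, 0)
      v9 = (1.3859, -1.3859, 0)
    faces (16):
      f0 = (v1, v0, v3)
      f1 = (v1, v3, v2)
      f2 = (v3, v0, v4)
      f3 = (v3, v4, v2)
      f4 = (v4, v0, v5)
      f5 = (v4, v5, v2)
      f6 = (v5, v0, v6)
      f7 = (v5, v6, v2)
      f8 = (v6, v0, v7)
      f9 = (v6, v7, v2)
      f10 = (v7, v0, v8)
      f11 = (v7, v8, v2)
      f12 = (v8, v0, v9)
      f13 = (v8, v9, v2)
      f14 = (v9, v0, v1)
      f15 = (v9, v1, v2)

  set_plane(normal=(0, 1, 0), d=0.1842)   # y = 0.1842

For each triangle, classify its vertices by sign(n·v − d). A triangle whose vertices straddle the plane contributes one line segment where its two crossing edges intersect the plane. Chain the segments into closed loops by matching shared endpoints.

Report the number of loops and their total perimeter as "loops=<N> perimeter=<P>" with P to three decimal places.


loops=1 perimeter=9.230

Straddling triangles (8 of 16):
  (v1,v0,v3) [--+] → (0.1842, 0.1842, 0)–(1.8837, 0.1842, 0)  len=1.6995
  (v1,v3,v2) [-+-] → (1.8837, 0.1842, 0)–(0.1842, 0.1842, 1.87291)  len=2.5291
  (v3,v0,v4) [+-+] → (0.1842, 0.1842, 0)–(0, 0.1842, 0)  len=0.1842
  (v3,v4,v2) [++-] → (0, 0.1842, 1.957)–(0.1842, 0.1842, 1.87291)  len=0.2025
  (v4,v0,v5) [+-+] → (0, 0.1842, 0)–(-0.1842, 0.1842, 0)  len=0.1842
  (v4,v5,v2) [++-] → (-0.1842, 0.1842, 1.87291)–(0, 0.1842, 1.957)  len=0.2025
  (v5,v0,v6) [+--] → (-0.1842, 0.1842, 0)–(-1.8837, 0.1842, 0)  len=1.6995
  (v5,v6,v2) [+--] → (-1.8837, 0.1842, 0)–(-0.1842, 0.1842, 1.87291)  len=2.5291

Chained into 1 loop(s):
  loop 1: 8 segments, perimeter = 9.2305
Total perimeter = 9.230


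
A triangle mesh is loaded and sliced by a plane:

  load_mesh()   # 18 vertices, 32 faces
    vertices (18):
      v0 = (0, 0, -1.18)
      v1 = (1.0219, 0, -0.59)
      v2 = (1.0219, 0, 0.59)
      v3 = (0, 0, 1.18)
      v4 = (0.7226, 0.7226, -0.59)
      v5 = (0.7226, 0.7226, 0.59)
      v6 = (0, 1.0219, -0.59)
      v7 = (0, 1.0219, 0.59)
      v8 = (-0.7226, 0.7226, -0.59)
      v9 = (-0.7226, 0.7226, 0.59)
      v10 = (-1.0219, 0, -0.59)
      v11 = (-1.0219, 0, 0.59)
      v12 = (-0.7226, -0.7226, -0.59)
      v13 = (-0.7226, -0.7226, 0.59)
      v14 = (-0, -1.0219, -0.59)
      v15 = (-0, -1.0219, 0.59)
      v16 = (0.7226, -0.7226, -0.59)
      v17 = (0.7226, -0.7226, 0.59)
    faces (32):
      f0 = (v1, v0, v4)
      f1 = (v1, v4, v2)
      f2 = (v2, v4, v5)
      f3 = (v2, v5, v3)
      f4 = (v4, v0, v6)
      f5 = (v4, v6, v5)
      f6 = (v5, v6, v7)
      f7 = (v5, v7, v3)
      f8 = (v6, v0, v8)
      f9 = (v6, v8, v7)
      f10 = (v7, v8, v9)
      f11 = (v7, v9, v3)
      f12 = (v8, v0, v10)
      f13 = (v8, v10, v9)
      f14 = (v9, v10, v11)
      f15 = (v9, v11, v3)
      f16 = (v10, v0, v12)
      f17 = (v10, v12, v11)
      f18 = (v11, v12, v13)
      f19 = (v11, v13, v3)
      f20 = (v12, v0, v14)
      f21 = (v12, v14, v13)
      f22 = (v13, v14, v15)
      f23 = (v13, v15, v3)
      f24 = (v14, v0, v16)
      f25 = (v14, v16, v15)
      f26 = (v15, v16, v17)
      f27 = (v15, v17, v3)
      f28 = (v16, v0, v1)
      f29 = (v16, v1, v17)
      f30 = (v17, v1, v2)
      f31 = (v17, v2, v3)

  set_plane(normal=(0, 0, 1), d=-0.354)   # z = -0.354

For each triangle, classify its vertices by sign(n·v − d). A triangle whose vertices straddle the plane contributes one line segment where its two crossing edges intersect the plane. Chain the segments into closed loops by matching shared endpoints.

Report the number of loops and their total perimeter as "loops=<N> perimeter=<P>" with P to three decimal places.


Straddling triangles (16 of 32):
  (v1,v4,v2) [--+] → (0.78246, 0.57808, -0.354)–(1.0219, 0, -0.354)  len=0.6257
  (v2,v4,v5) [+-+] → (0.78246, 0.57808, -0.354)–(0.7226, 0.7226, -0.354)  len=0.1564
  (v4,v6,v5) [--+] → (0.14452, 0.96204, -0.354)–(0.7226, 0.7226, -0.354)  len=0.6257
  (v5,v6,v7) [+-+] → (0.14452, 0.96204, -0.354)–(0, 1.0219, -0.354)  len=0.1564
  (v6,v8,v7) [--+] → (-0.57808, 0.78246, -0.354)–(0, 1.0219, -0.354)  len=0.6257
  (v7,v8,v9) [+-+] → (-0.57808, 0.78246, -0.354)–(-0.7226, 0.7226, -0.354)  len=0.1564
  (v8,v10,v9) [--+] → (-0.96204, 0.14452, -0.354)–(-0.7226, 0.7226, -0.354)  len=0.6257
  (v9,v10,v11) [+-+] → (-0.96204, 0.14452, -0.354)–(-1.0219, 0, -0.354)  len=0.1564
  (v10,v12,v11) [--+] → (-0.78246, -0.57808, -0.354)–(-1.0219, 0, -0.354)  len=0.6257
  (v11,v12,v13) [+-+] → (-0.78246, -0.57808, -0.354)–(-0.7226, -0.7226, -0.354)  len=0.1564
  (v12,v14,v13) [--+] → (-0.14452, -0.96204, -0.354)–(-0.7226, -0.7226, -0.354)  len=0.6257
  (v13,v14,v15) [+-+] → (-0.14452, -0.96204, -0.354)–(0, -1.0219, -0.354)  len=0.1564
  (v14,v16,v15) [--+] → (0.57808, -0.78246, -0.354)–(0, -1.0219, -0.354)  len=0.6257
  (v15,v16,v17) [+-+] → (0.57808, -0.78246, -0.354)–(0.7226, -0.7226, -0.354)  len=0.1564
  (v16,v1,v17) [--+] → (0.96204, -0.14452, -0.354)–(0.7226, -0.7226, -0.354)  len=0.6257
  (v17,v1,v2) [+-+] → (0.96204, -0.14452, -0.354)–(1.0219, 0, -0.354)  len=0.1564

Chained into 1 loop(s):
  loop 1: 16 segments, perimeter = 6.2571
Total perimeter = 6.257

loops=1 perimeter=6.257


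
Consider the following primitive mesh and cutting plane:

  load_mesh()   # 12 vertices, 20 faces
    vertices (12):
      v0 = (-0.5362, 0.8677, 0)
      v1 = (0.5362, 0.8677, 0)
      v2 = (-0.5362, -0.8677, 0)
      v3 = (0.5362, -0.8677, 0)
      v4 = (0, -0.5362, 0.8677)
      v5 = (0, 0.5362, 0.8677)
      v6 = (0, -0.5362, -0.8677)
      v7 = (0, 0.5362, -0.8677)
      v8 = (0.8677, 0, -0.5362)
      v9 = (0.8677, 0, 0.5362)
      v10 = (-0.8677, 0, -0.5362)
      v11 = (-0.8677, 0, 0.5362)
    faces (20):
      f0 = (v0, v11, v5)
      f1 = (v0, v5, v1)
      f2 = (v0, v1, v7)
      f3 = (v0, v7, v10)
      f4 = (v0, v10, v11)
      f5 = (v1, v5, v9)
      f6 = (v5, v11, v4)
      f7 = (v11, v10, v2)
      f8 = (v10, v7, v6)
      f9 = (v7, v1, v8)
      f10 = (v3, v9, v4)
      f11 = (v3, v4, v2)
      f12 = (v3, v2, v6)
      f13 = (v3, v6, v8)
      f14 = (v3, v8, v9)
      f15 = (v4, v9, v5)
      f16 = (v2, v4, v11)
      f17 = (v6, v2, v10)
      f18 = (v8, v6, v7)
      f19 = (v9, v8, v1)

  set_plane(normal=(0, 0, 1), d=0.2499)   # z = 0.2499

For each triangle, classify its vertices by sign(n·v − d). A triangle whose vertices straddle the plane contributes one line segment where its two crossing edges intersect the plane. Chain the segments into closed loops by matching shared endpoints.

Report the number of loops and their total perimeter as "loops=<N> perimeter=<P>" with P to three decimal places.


loops=1 perimeter=5.258

Straddling triangles (10 of 20):
  (v0,v11,v5) [-++] → (-0.690698, 0.463302, 0.2499)–(-0.381773, 0.772227, 0.2499)  len=0.4369
  (v0,v5,v1) [-+-] → (-0.381773, 0.772227, 0.2499)–(0.381773, 0.772227, 0.2499)  len=0.7635
  (v0,v10,v11) [--+] → (-0.8677, 0, 0.2499)–(-0.690698, 0.463302, 0.2499)  len=0.4960
  (v1,v5,v9) [-++] → (0.381773, 0.772227, 0.2499)–(0.690698, 0.463302, 0.2499)  len=0.4369
  (v11,v10,v2) [+--] → (-0.8677, 0, 0.2499)–(-0.690698, -0.463302, 0.2499)  len=0.4960
  (v3,v9,v4) [-++] → (0.690698, -0.463302, 0.2499)–(0.381773, -0.772227, 0.2499)  len=0.4369
  (v3,v4,v2) [-+-] → (0.381773, -0.772227, 0.2499)–(-0.381773, -0.772227, 0.2499)  len=0.7635
  (v3,v8,v9) [--+] → (0.8677, 0, 0.2499)–(0.690698, -0.463302, 0.2499)  len=0.4960
  (v2,v4,v11) [-++] → (-0.381773, -0.772227, 0.2499)–(-0.690698, -0.463302, 0.2499)  len=0.4369
  (v9,v8,v1) [+--] → (0.8677, 0, 0.2499)–(0.690698, 0.463302, 0.2499)  len=0.4960

Chained into 1 loop(s):
  loop 1: 10 segments, perimeter = 5.2585
Total perimeter = 5.258


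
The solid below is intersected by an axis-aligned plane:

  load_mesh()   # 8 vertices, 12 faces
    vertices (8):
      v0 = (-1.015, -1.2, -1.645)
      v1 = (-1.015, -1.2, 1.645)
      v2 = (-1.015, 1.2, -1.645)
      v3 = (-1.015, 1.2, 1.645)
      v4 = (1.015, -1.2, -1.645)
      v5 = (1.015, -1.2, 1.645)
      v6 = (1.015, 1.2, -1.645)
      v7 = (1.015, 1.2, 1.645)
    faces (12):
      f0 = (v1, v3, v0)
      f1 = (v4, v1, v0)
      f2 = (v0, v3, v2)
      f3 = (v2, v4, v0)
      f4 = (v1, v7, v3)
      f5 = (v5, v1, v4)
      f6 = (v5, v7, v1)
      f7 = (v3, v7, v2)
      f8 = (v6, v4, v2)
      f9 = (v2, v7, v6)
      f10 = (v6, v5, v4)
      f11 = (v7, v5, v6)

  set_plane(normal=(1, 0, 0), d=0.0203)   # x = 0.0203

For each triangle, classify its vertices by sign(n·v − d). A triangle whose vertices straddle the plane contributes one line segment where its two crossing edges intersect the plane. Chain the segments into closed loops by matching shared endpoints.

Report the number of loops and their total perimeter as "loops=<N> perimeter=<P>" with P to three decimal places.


loops=1 perimeter=11.380

Straddling triangles (8 of 12):
  (v4,v1,v0) [+--] → (0.0203, -1.2, -0.0329)–(0.0203, -1.2, -1.645)  len=1.6121
  (v2,v4,v0) [-+-] → (0.0203, -0.024, -1.645)–(0.0203, -1.2, -1.645)  len=1.1760
  (v1,v7,v3) [-+-] → (0.0203, 0.024, 1.645)–(0.0203, 1.2, 1.645)  len=1.1760
  (v5,v1,v4) [+-+] → (0.0203, -1.2, 1.645)–(0.0203, -1.2, -0.0329)  len=1.6779
  (v5,v7,v1) [++-] → (0.0203, 0.024, 1.645)–(0.0203, -1.2, 1.645)  len=1.2240
  (v3,v7,v2) [-+-] → (0.0203, 1.2, 1.645)–(0.0203, 1.2, 0.0329)  len=1.6121
  (v6,v4,v2) [++-] → (0.0203, -0.024, -1.645)–(0.0203, 1.2, -1.645)  len=1.2240
  (v2,v7,v6) [-++] → (0.0203, 1.2, 0.0329)–(0.0203, 1.2, -1.645)  len=1.6779

Chained into 1 loop(s):
  loop 1: 8 segments, perimeter = 11.3800
Total perimeter = 11.380


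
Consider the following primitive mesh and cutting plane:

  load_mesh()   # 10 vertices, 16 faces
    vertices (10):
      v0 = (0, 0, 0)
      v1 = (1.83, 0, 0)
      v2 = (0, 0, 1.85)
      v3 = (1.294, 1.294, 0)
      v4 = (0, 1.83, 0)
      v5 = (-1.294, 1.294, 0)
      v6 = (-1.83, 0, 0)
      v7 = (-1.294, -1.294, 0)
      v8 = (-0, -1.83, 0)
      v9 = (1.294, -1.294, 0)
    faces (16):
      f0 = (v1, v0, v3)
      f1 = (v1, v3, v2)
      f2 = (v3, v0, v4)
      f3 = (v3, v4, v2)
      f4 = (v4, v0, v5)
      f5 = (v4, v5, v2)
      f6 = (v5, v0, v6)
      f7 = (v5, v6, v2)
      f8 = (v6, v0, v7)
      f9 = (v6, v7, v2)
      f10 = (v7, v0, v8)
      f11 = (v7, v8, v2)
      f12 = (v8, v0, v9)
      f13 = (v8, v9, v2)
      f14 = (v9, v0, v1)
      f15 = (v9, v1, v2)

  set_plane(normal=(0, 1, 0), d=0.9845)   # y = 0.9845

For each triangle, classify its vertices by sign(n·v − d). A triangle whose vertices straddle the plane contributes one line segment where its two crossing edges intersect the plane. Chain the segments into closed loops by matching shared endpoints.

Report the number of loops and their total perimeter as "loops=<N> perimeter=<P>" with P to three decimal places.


Straddling triangles (8 of 16):
  (v1,v0,v3) [--+] → (0.9845, 0.9845, 0)–(1.4222, 0.9845, 0)  len=0.4377
  (v1,v3,v2) [-+-] → (1.4222, 0.9845, 0)–(0.9845, 0.9845, 0.442485)  len=0.6224
  (v3,v0,v4) [+-+] → (0.9845, 0.9845, 0)–(0, 0.9845, 0)  len=0.9845
  (v3,v4,v2) [++-] → (0, 0.9845, 0.85474)–(0.9845, 0.9845, 0.442485)  len=1.0673
  (v4,v0,v5) [+-+] → (0, 0.9845, 0)–(-0.9845, 0.9845, 0)  len=0.9845
  (v4,v5,v2) [++-] → (-0.9845, 0.9845, 0.442485)–(0, 0.9845, 0.85474)  len=1.0673
  (v5,v0,v6) [+--] → (-0.9845, 0.9845, 0)–(-1.4222, 0.9845, 0)  len=0.4377
  (v5,v6,v2) [+--] → (-1.4222, 0.9845, 0)–(-0.9845, 0.9845, 0.442485)  len=0.6224

Chained into 1 loop(s):
  loop 1: 8 segments, perimeter = 6.2239
Total perimeter = 6.224

loops=1 perimeter=6.224


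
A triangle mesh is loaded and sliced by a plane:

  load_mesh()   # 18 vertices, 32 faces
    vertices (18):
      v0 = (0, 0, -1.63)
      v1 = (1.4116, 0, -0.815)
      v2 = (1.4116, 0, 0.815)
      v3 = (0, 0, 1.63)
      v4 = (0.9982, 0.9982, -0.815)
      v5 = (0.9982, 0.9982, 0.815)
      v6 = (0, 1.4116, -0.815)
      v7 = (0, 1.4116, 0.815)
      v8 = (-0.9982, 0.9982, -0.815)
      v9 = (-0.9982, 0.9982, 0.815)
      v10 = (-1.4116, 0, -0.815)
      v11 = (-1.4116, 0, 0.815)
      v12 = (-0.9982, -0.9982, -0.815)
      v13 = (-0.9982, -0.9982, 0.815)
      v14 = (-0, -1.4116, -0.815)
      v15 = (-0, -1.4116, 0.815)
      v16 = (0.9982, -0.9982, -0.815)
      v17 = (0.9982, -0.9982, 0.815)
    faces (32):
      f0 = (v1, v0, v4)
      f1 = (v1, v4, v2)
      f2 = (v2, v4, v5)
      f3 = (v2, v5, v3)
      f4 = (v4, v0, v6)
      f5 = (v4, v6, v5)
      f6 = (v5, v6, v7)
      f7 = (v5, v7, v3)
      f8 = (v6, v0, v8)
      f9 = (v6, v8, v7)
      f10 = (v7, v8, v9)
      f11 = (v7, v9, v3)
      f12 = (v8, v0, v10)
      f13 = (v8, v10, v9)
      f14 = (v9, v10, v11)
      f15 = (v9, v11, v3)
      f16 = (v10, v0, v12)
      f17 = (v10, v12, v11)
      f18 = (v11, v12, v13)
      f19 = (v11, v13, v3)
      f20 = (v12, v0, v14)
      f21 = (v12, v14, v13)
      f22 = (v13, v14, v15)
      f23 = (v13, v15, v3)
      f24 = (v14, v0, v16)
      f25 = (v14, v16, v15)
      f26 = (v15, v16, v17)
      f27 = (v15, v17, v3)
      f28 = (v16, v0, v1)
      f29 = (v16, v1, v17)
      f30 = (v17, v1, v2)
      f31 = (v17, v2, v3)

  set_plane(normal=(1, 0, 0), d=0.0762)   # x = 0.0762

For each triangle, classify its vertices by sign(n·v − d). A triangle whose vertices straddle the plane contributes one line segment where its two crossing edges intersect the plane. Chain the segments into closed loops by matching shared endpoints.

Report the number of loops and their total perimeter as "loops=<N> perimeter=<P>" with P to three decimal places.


loops=1 perimeter=9.596

Straddling triangles (12 of 32):
  (v1,v0,v4) [+-+] → (0.0762, 0, -1.58601)–(0.0762, 0.0762, -1.56779)  len=0.0783
  (v2,v5,v3) [++-] → (0.0762, 0.0762, 1.56779)–(0.0762, 0, 1.58601)  len=0.0783
  (v4,v0,v6) [+--] → (0.0762, 0.0762, -1.56779)–(0.0762, 1.38004, -0.815)  len=1.5056
  (v4,v6,v5) [+-+] → (0.0762, 1.38004, -0.815)–(0.0762, 1.38004, -0.69057)  len=0.1244
  (v5,v6,v7) [+--] → (0.0762, 1.38004, -0.69057)–(0.0762, 1.38004, 0.815)  len=1.5056
  (v5,v7,v3) [+--] → (0.0762, 1.38004, 0.815)–(0.0762, 0.0762, 1.56779)  len=1.5056
  (v14,v0,v16) [--+] → (0.0762, -0.0762, -1.56779)–(0.0762, -1.38004, -0.815)  len=1.5056
  (v14,v16,v15) [-+-] → (0.0762, -1.38004, -0.815)–(0.0762, -1.38004, 0.69057)  len=1.5056
  (v15,v16,v17) [-++] → (0.0762, -1.38004, 0.69057)–(0.0762, -1.38004, 0.815)  len=0.1244
  (v15,v17,v3) [-+-] → (0.0762, -1.38004, 0.815)–(0.0762, -0.0762, 1.56779)  len=1.5056
  (v16,v0,v1) [+-+] → (0.0762, -0.0762, -1.56779)–(0.0762, 0, -1.58601)  len=0.0783
  (v17,v2,v3) [++-] → (0.0762, 0, 1.58601)–(0.0762, -0.0762, 1.56779)  len=0.0783

Chained into 1 loop(s):
  loop 1: 12 segments, perimeter = 9.5956
Total perimeter = 9.596


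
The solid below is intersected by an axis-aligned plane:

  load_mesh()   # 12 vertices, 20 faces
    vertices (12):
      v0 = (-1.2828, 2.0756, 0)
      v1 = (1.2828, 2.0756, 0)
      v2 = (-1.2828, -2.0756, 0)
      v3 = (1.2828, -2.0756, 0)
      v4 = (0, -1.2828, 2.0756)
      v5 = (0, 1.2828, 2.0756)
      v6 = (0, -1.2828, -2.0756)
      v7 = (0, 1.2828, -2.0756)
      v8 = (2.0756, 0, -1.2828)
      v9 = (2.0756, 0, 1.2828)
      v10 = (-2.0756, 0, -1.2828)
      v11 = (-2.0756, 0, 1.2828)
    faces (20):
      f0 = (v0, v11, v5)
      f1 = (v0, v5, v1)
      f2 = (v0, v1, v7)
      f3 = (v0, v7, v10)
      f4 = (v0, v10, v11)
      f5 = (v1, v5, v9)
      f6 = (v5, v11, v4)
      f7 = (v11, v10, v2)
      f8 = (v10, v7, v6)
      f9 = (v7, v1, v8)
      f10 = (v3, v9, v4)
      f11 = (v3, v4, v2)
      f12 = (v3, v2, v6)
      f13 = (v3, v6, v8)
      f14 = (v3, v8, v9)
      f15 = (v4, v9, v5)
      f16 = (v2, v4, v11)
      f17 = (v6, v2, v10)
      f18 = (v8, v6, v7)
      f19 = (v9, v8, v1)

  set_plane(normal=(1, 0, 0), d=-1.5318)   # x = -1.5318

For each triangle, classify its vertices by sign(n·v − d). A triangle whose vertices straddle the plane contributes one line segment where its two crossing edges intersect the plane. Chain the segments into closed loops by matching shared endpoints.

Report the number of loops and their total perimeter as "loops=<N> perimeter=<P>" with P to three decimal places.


Straddling triangles (8 of 20):
  (v0,v11,v5) [+-+] → (-1.5318, 1.4237, 0.402898)–(-1.5318, 0.336089, 1.49051)  len=1.5381
  (v0,v7,v10) [++-] → (-1.5318, 0.336089, -1.49051)–(-1.5318, 1.4237, -0.402898)  len=1.5381
  (v0,v10,v11) [+--] → (-1.5318, 1.4237, -0.402898)–(-1.5318, 1.4237, 0.402898)  len=0.8058
  (v5,v11,v4) [+-+] → (-1.5318, 0.336089, 1.49051)–(-1.5318, -0.336089, 1.49051)  len=0.6722
  (v11,v10,v2) [--+] → (-1.5318, -1.4237, -0.402898)–(-1.5318, -1.4237, 0.402898)  len=0.8058
  (v10,v7,v6) [-++] → (-1.5318, 0.336089, -1.49051)–(-1.5318, -0.336089, -1.49051)  len=0.6722
  (v2,v4,v11) [++-] → (-1.5318, -0.336089, 1.49051)–(-1.5318, -1.4237, 0.402898)  len=1.5381
  (v6,v2,v10) [++-] → (-1.5318, -1.4237, -0.402898)–(-1.5318, -0.336089, -1.49051)  len=1.5381

Chained into 1 loop(s):
  loop 1: 8 segments, perimeter = 9.1084
Total perimeter = 9.108

loops=1 perimeter=9.108


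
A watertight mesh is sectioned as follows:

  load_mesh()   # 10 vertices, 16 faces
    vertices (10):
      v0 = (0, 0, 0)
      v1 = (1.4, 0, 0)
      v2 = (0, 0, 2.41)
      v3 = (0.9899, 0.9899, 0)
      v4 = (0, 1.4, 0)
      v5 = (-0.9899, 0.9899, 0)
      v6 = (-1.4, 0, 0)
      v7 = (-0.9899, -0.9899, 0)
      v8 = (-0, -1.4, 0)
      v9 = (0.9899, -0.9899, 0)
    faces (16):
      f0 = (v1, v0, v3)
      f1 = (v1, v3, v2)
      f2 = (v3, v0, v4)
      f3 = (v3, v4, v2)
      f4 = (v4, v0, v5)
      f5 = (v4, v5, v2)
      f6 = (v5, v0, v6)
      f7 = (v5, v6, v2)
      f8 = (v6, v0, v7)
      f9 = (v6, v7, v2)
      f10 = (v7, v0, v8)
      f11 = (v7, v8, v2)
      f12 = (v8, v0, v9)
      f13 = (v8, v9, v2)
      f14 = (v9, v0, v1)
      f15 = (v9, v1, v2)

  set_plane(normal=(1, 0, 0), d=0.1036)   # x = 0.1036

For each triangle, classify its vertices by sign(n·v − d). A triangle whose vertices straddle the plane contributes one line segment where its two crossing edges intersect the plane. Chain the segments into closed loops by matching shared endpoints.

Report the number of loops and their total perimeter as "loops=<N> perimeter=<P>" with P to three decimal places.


Straddling triangles (8 of 16):
  (v1,v0,v3) [+-+] → (0.1036, 0, 0)–(0.1036, 0.1036, 0)  len=0.1036
  (v1,v3,v2) [++-] → (0.1036, 0.1036, 2.15778)–(0.1036, 0, 2.23166)  len=0.1272
  (v3,v0,v4) [+--] → (0.1036, 0.1036, 0)–(0.1036, 1.35708, 0)  len=1.2535
  (v3,v4,v2) [+--] → (0.1036, 1.35708, 0)–(0.1036, 0.1036, 2.15778)  len=2.4954
  (v8,v0,v9) [--+] → (0.1036, -0.1036, 0)–(0.1036, -1.35708, 0)  len=1.2535
  (v8,v9,v2) [-+-] → (0.1036, -1.35708, 0)–(0.1036, -0.1036, 2.15778)  len=2.4954
  (v9,v0,v1) [+-+] → (0.1036, -0.1036, 0)–(0.1036, 0, 0)  len=0.1036
  (v9,v1,v2) [++-] → (0.1036, 0, 2.23166)–(0.1036, -0.1036, 2.15778)  len=0.1272

Chained into 1 loop(s):
  loop 1: 8 segments, perimeter = 7.9595
Total perimeter = 7.960

loops=1 perimeter=7.960


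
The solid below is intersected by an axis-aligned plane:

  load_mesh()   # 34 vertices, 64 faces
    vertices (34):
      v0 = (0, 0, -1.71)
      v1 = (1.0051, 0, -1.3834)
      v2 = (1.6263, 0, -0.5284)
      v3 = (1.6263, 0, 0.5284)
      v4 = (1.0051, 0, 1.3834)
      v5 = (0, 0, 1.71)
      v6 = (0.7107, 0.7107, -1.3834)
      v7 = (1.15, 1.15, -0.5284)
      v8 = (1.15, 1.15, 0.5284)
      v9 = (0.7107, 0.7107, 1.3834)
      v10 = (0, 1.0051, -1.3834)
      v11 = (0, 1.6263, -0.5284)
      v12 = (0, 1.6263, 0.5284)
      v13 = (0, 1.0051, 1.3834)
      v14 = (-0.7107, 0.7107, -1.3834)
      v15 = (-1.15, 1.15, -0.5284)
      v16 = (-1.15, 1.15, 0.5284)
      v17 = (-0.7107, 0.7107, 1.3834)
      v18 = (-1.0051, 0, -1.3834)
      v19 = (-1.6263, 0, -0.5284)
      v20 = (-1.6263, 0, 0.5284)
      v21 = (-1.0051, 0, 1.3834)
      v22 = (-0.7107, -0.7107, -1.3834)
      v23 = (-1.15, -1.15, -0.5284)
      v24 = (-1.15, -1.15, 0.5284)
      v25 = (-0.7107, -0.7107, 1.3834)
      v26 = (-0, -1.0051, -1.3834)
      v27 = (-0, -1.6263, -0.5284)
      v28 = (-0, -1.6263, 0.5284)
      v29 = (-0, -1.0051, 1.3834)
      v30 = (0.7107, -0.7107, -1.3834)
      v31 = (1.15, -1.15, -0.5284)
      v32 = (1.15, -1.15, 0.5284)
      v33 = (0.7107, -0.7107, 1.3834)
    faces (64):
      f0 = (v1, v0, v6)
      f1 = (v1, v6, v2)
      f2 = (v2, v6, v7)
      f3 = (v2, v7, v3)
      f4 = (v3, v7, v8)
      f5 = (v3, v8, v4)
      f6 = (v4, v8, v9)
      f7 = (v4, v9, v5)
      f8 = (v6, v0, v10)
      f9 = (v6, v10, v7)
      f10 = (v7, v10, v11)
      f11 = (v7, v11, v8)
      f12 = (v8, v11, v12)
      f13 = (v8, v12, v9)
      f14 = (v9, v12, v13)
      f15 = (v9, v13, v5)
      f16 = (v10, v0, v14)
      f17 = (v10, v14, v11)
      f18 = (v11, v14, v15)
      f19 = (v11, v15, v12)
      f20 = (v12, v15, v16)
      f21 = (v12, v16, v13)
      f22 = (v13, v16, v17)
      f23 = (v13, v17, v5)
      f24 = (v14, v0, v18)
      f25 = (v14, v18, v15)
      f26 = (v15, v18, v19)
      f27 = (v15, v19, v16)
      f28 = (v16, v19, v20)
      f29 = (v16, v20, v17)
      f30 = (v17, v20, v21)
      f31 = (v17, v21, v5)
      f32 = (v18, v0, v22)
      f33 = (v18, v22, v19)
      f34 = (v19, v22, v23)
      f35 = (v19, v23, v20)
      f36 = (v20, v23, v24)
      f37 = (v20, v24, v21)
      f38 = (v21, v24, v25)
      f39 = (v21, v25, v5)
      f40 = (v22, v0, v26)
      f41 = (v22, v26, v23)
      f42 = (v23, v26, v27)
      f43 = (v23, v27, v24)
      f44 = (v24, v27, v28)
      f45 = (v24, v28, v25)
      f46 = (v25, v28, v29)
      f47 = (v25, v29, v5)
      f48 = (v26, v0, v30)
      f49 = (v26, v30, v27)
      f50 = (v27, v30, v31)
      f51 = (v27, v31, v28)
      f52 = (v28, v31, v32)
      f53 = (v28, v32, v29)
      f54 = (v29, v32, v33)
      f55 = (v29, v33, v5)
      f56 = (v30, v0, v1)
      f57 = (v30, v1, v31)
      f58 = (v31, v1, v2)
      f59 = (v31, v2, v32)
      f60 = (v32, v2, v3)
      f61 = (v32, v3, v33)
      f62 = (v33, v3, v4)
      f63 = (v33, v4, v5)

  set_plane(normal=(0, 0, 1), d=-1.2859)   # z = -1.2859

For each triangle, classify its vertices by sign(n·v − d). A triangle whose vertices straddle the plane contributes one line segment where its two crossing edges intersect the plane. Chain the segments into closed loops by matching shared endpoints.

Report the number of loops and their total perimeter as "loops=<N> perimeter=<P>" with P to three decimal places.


loops=1 perimeter=6.588

Straddling triangles (16 of 64):
  (v1,v6,v2) [--+] → (0.815111, 0.629655, -1.2859)–(1.07594, 0, -1.2859)  len=0.6815
  (v2,v6,v7) [+-+] → (0.815111, 0.629655, -1.2859)–(0.760796, 0.760796, -1.2859)  len=0.1419
  (v6,v10,v7) [--+] → (0.13114, 1.02162, -1.2859)–(0.760796, 0.760796, -1.2859)  len=0.6815
  (v7,v10,v11) [+-+] → (0.13114, 1.02162, -1.2859)–(0, 1.07594, -1.2859)  len=0.1419
  (v10,v14,v11) [--+] → (-0.629655, 0.815111, -1.2859)–(0, 1.07594, -1.2859)  len=0.6815
  (v11,v14,v15) [+-+] → (-0.629655, 0.815111, -1.2859)–(-0.760796, 0.760796, -1.2859)  len=0.1419
  (v14,v18,v15) [--+] → (-1.02162, 0.13114, -1.2859)–(-0.760796, 0.760796, -1.2859)  len=0.6815
  (v15,v18,v19) [+-+] → (-1.02162, 0.13114, -1.2859)–(-1.07594, 0, -1.2859)  len=0.1419
  (v18,v22,v19) [--+] → (-0.815111, -0.629655, -1.2859)–(-1.07594, 0, -1.2859)  len=0.6815
  (v19,v22,v23) [+-+] → (-0.815111, -0.629655, -1.2859)–(-0.760796, -0.760796, -1.2859)  len=0.1419
  (v22,v26,v23) [--+] → (-0.13114, -1.02162, -1.2859)–(-0.760796, -0.760796, -1.2859)  len=0.6815
  (v23,v26,v27) [+-+] → (-0.13114, -1.02162, -1.2859)–(0, -1.07594, -1.2859)  len=0.1419
  (v26,v30,v27) [--+] → (0.629655, -0.815111, -1.2859)–(0, -1.07594, -1.2859)  len=0.6815
  (v27,v30,v31) [+-+] → (0.629655, -0.815111, -1.2859)–(0.760796, -0.760796, -1.2859)  len=0.1419
  (v30,v1,v31) [--+] → (1.02162, -0.13114, -1.2859)–(0.760796, -0.760796, -1.2859)  len=0.6815
  (v31,v1,v2) [+-+] → (1.02162, -0.13114, -1.2859)–(1.07594, 0, -1.2859)  len=0.1419

Chained into 1 loop(s):
  loop 1: 16 segments, perimeter = 6.5879
Total perimeter = 6.588


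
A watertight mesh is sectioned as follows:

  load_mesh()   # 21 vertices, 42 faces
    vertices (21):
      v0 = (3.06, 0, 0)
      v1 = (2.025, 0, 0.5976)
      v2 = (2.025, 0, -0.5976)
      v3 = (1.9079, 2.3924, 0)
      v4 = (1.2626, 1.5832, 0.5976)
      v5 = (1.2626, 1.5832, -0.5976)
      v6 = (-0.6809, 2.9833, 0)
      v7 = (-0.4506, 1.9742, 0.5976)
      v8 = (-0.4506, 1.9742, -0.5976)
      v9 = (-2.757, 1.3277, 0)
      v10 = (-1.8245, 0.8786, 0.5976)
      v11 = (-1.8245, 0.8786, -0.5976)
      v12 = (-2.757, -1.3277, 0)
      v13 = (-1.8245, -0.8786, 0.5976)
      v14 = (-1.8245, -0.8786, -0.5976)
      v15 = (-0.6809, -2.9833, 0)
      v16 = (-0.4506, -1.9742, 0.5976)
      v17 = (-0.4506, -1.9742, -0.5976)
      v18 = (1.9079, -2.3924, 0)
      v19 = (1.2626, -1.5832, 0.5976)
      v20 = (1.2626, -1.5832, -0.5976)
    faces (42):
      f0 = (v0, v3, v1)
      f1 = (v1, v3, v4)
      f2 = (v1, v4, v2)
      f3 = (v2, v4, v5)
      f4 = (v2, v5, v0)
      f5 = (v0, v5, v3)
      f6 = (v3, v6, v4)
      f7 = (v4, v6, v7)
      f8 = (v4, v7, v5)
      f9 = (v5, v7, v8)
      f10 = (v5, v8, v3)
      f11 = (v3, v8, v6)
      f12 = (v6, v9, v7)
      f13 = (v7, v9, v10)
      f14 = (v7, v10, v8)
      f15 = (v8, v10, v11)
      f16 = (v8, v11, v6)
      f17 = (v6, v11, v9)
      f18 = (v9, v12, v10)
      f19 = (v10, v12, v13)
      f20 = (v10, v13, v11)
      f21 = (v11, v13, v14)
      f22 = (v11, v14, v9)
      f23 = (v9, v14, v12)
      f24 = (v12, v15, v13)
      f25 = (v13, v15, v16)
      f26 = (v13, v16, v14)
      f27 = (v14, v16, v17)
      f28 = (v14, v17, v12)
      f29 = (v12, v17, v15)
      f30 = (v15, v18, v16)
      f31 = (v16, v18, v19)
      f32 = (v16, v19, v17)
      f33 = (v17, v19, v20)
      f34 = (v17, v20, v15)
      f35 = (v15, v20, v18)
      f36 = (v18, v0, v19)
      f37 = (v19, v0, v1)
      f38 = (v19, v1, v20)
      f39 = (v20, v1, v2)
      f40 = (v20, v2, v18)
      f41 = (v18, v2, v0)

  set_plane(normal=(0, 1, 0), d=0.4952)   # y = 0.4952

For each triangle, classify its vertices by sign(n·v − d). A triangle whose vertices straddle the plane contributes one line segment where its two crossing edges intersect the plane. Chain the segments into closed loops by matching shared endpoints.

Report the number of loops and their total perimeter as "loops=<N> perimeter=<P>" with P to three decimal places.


loops=2 perimeter=6.996

Straddling triangles (12 of 42):
  (v0,v3,v1) [-+-] → (2.82153, 0.4952, 0)–(2.00076, 0.4952, 0.473903)  len=0.9478
  (v1,v3,v4) [-++] → (2.00076, 0.4952, 0.473903)–(1.78653, 0.4952, 0.5976)  len=0.2474
  (v1,v4,v2) [-+-] → (1.78653, 0.4952, 0.5976)–(1.78653, 0.4952, -0.22376)  len=0.8214
  (v2,v4,v5) [-++] → (1.78653, 0.4952, -0.22376)–(1.78653, 0.4952, -0.5976)  len=0.3738
  (v2,v5,v0) [-+-] → (1.78653, 0.4952, -0.5976)–(2.4978, 0.4952, -0.18692)  len=0.8213
  (v0,v5,v3) [-++] → (2.4978, 0.4952, -0.18692)–(2.82153, 0.4952, 0)  len=0.3738
  (v9,v12,v10) [+-+] → (-2.757, 0.4952, 0)–(-1.98655, 0.4952, 0.493752)  len=0.9151
  (v10,v12,v13) [+--] → (-1.98655, 0.4952, 0.493752)–(-1.8245, 0.4952, 0.5976)  len=0.1925
  (v10,v13,v11) [+-+] → (-1.8245, 0.4952, 0.5976)–(-1.8245, 0.4952, -0.336822)  len=0.9344
  (v11,v13,v14) [+--] → (-1.8245, 0.4952, -0.336822)–(-1.8245, 0.4952, -0.5976)  len=0.2608
  (v11,v14,v9) [+-+] → (-1.8245, 0.4952, -0.5976)–(-2.40514, 0.4952, -0.225492)  len=0.6896
  (v9,v14,v12) [+--] → (-2.40514, 0.4952, -0.225492)–(-2.757, 0.4952, 0)  len=0.4179

Chained into 2 loop(s):
  loop 1: 6 segments, perimeter = 3.5855
  loop 2: 6 segments, perimeter = 3.4103
Total perimeter = 6.996


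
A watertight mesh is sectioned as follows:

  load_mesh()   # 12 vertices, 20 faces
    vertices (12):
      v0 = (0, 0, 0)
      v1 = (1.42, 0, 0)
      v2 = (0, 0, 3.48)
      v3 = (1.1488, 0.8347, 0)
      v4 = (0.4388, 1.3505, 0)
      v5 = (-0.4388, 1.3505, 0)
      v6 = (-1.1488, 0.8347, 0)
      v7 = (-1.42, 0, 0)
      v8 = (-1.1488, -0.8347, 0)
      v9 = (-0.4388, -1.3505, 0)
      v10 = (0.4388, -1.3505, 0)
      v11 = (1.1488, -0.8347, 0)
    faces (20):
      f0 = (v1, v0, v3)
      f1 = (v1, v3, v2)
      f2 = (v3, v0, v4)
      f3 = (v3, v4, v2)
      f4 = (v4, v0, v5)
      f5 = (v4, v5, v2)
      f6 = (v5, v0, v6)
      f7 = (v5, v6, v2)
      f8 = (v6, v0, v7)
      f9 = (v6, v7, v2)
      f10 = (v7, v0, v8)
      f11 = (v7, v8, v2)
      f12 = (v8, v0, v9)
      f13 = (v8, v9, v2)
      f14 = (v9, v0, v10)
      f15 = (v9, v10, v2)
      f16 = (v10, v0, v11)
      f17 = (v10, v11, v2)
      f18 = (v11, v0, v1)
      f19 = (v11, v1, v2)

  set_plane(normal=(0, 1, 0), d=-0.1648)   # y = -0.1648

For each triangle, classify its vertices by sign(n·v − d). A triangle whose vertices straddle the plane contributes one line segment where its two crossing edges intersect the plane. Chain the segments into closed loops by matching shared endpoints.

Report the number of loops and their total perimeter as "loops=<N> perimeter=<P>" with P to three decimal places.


loops=1 perimeter=9.502

Straddling triangles (10 of 20):
  (v7,v0,v8) [++-] → (-0.226815, -0.1648, 0)–(-1.36646, -0.1648, 0)  len=1.1396
  (v7,v8,v2) [+-+] → (-1.36646, -0.1648, 0)–(-0.226815, -0.1648, 2.79292)  len=3.0165
  (v8,v0,v9) [-+-] → (-0.226815, -0.1648, 0)–(-0.0535463, -0.1648, 0)  len=0.1733
  (v8,v9,v2) [--+] → (-0.0535463, -0.1648, 3.05534)–(-0.226815, -0.1648, 2.79292)  len=0.3145
  (v9,v0,v10) [-+-] → (-0.0535463, -0.1648, 0)–(0.0535463, -0.1648, 0)  len=0.1071
  (v9,v10,v2) [--+] → (0.0535463, -0.1648, 3.05534)–(-0.0535463, -0.1648, 3.05534)  len=0.1071
  (v10,v0,v11) [-+-] → (0.0535463, -0.1648, 0)–(0.226815, -0.1648, 0)  len=0.1733
  (v10,v11,v2) [--+] → (0.226815, -0.1648, 2.79292)–(0.0535463, -0.1648, 3.05534)  len=0.3145
  (v11,v0,v1) [-++] → (0.226815, -0.1648, 0)–(1.36646, -0.1648, 0)  len=1.1396
  (v11,v1,v2) [-++] → (1.36646, -0.1648, 0)–(0.226815, -0.1648, 2.79292)  len=3.0165

Chained into 1 loop(s):
  loop 1: 10 segments, perimeter = 9.5019
Total perimeter = 9.502


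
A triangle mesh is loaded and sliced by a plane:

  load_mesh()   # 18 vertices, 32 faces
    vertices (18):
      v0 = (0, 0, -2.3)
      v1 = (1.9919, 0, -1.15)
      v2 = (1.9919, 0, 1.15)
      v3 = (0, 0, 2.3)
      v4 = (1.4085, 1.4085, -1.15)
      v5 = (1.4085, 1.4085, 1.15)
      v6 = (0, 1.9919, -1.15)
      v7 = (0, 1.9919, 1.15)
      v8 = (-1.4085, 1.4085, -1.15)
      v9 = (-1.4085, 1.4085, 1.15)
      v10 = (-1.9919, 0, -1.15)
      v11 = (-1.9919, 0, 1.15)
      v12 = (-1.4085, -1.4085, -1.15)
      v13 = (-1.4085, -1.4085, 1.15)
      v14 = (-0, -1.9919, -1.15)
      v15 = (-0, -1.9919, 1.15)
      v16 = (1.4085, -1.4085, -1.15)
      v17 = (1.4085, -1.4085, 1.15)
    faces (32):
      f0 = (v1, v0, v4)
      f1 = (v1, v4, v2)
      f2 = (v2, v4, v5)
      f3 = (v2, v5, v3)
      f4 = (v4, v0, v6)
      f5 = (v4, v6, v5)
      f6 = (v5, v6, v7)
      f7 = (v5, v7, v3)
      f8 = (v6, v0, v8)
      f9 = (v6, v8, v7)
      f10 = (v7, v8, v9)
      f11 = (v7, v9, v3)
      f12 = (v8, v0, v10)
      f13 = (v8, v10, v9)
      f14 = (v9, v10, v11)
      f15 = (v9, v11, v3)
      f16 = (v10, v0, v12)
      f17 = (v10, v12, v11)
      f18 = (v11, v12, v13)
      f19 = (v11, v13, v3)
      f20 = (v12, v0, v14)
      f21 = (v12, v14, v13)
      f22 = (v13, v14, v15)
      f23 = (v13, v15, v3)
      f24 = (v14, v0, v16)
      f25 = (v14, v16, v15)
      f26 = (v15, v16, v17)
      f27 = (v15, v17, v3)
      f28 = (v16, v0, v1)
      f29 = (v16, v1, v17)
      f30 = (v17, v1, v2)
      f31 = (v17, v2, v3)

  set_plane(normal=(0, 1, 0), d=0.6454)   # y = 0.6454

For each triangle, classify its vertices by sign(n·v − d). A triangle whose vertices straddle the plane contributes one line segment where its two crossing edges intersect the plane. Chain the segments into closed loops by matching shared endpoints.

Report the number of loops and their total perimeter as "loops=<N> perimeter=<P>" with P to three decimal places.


Straddling triangles (12 of 32):
  (v1,v0,v4) [--+] → (0.6454, 0.6454, -1.77305)–(1.72458, 0.6454, -1.15)  len=1.2461
  (v1,v4,v2) [-+-] → (1.72458, 0.6454, -1.15)–(1.72458, 0.6454, 0.0960987)  len=1.2461
  (v2,v4,v5) [-++] → (1.72458, 0.6454, 0.0960987)–(1.72458, 0.6454, 1.15)  len=1.0539
  (v2,v5,v3) [-+-] → (1.72458, 0.6454, 1.15)–(0.6454, 0.6454, 1.77305)  len=1.2461
  (v4,v0,v6) [+-+] → (0.6454, 0.6454, -1.77305)–(0, 0.6454, -1.92739)  len=0.6636
  (v5,v7,v3) [++-] → (0, 0.6454, 1.92739)–(0.6454, 0.6454, 1.77305)  len=0.6636
  (v6,v0,v8) [+-+] → (0, 0.6454, -1.92739)–(-0.6454, 0.6454, -1.77305)  len=0.6636
  (v7,v9,v3) [++-] → (-0.6454, 0.6454, 1.77305)–(0, 0.6454, 1.92739)  len=0.6636
  (v8,v0,v10) [+--] → (-0.6454, 0.6454, -1.77305)–(-1.72458, 0.6454, -1.15)  len=1.2461
  (v8,v10,v9) [+-+] → (-1.72458, 0.6454, -1.15)–(-1.72458, 0.6454, -0.0960987)  len=1.0539
  (v9,v10,v11) [+--] → (-1.72458, 0.6454, -0.0960987)–(-1.72458, 0.6454, 1.15)  len=1.2461
  (v9,v11,v3) [+--] → (-1.72458, 0.6454, 1.15)–(-0.6454, 0.6454, 1.77305)  len=1.2461

Chained into 1 loop(s):
  loop 1: 12 segments, perimeter = 12.2389
Total perimeter = 12.239

loops=1 perimeter=12.239


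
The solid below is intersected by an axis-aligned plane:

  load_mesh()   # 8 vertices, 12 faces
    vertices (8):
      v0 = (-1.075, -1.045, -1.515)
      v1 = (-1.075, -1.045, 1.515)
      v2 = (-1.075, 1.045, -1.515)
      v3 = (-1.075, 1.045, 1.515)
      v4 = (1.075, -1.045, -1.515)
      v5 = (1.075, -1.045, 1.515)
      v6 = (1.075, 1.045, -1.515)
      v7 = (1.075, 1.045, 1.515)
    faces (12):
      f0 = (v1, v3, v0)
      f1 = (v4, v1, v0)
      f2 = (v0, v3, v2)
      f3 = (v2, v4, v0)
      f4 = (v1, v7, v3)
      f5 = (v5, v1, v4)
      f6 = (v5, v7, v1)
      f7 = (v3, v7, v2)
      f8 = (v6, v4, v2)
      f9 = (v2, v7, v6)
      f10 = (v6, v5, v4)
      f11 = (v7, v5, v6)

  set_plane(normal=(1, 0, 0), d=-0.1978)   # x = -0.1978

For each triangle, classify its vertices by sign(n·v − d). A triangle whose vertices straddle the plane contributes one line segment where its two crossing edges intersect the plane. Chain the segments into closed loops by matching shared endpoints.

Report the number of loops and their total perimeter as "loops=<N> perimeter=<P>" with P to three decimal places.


Straddling triangles (8 of 12):
  (v4,v1,v0) [+--] → (-0.1978, -1.045, 0.27876)–(-0.1978, -1.045, -1.515)  len=1.7938
  (v2,v4,v0) [-+-] → (-0.1978, 0.19228, -1.515)–(-0.1978, -1.045, -1.515)  len=1.2373
  (v1,v7,v3) [-+-] → (-0.1978, -0.19228, 1.515)–(-0.1978, 1.045, 1.515)  len=1.2373
  (v5,v1,v4) [+-+] → (-0.1978, -1.045, 1.515)–(-0.1978, -1.045, 0.27876)  len=1.2362
  (v5,v7,v1) [++-] → (-0.1978, -0.19228, 1.515)–(-0.1978, -1.045, 1.515)  len=0.8527
  (v3,v7,v2) [-+-] → (-0.1978, 1.045, 1.515)–(-0.1978, 1.045, -0.27876)  len=1.7938
  (v6,v4,v2) [++-] → (-0.1978, 0.19228, -1.515)–(-0.1978, 1.045, -1.515)  len=0.8527
  (v2,v7,v6) [-++] → (-0.1978, 1.045, -0.27876)–(-0.1978, 1.045, -1.515)  len=1.2362

Chained into 1 loop(s):
  loop 1: 8 segments, perimeter = 10.2400
Total perimeter = 10.240

loops=1 perimeter=10.240


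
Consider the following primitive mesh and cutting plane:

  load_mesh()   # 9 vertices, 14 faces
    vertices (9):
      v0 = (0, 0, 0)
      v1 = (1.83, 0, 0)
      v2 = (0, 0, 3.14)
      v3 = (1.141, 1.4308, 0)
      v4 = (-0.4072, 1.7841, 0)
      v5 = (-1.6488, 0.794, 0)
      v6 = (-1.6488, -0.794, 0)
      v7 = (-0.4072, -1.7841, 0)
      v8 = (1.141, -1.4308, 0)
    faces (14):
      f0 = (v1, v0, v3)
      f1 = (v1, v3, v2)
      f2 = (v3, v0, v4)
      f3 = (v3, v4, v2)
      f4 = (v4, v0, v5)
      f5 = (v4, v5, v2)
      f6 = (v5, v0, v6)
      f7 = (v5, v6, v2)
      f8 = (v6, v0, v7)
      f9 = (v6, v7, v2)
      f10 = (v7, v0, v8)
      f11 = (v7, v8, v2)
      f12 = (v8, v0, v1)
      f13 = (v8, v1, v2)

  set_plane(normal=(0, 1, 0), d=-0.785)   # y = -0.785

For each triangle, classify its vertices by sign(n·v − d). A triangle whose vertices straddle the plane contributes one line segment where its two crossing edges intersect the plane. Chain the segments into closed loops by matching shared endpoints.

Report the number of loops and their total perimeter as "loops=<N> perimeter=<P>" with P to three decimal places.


loops=1 perimeter=7.908

Straddling triangles (8 of 14):
  (v5,v0,v6) [++-] → (-1.63011, -0.785, 0)–(-1.6488, -0.785, 0)  len=0.0187
  (v5,v6,v2) [+-+] → (-1.6488, -0.785, 0)–(-1.63011, -0.785, 0.0355919)  len=0.0402
  (v6,v0,v7) [-+-] → (-1.63011, -0.785, 0)–(-0.179167, -0.785, 0)  len=1.4509
  (v6,v7,v2) [--+] → (-0.179167, -0.785, 1.75841)–(-1.63011, -0.785, 0.0355919)  len=2.2524
  (v7,v0,v8) [-+-] → (-0.179167, -0.785, 0)–(0.626003, -0.785, 0)  len=0.8052
  (v7,v8,v2) [--+] → (0.626003, -0.785, 1.41726)–(-0.179167, -0.785, 1.75841)  len=0.8745
  (v8,v0,v1) [-++] → (0.626003, -0.785, 0)–(1.45198, -0.785, 0)  len=0.8260
  (v8,v1,v2) [-++] → (1.45198, -0.785, 0)–(0.626003, -0.785, 1.41726)  len=1.6404

Chained into 1 loop(s):
  loop 1: 8 segments, perimeter = 7.9082
Total perimeter = 7.908


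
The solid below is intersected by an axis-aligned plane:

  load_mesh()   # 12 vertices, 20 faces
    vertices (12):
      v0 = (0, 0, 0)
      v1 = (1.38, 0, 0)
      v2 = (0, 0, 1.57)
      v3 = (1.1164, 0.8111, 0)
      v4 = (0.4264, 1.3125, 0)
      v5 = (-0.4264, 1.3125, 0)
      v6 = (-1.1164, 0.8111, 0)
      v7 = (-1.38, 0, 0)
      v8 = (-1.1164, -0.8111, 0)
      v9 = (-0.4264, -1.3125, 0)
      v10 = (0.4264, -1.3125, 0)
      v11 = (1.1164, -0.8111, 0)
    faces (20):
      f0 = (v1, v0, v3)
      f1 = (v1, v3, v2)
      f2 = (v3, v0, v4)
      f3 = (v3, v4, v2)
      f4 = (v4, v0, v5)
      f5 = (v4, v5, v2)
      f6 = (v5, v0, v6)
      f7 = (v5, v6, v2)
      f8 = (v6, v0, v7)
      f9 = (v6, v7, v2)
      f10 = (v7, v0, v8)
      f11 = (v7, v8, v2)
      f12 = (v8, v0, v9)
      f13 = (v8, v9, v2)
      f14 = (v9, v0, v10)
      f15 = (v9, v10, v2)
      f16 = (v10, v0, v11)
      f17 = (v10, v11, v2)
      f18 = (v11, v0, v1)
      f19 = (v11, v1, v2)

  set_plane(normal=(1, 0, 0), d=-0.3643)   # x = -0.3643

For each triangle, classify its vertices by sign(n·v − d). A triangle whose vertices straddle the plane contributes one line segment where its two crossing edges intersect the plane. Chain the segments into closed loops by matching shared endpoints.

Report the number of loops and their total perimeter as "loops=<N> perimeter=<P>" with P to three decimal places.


loops=1 perimeter=6.170

Straddling triangles (12 of 20):
  (v4,v0,v5) [++-] → (-0.3643, 1.12135, 0)–(-0.3643, 1.3125, 0)  len=0.1911
  (v4,v5,v2) [+-+] → (-0.3643, 1.3125, 0)–(-0.3643, 1.12135, 0.228652)  len=0.2980
  (v5,v0,v6) [-+-] → (-0.3643, 1.12135, 0)–(-0.3643, 0.264676, 0)  len=0.8567
  (v5,v6,v2) [--+] → (-0.3643, 0.264676, 1.05768)–(-0.3643, 1.12135, 0.228652)  len=1.1921
  (v6,v0,v7) [-+-] → (-0.3643, 0.264676, 0)–(-0.3643, 0, 0)  len=0.2647
  (v6,v7,v2) [--+] → (-0.3643, 0, 1.15554)–(-0.3643, 0.264676, 1.05768)  len=0.2822
  (v7,v0,v8) [-+-] → (-0.3643, 0, 0)–(-0.3643, -0.264676, 0)  len=0.2647
  (v7,v8,v2) [--+] → (-0.3643, -0.264676, 1.05768)–(-0.3643, 0, 1.15554)  len=0.2822
  (v8,v0,v9) [-+-] → (-0.3643, -0.264676, 0)–(-0.3643, -1.12135, 0)  len=0.8567
  (v8,v9,v2) [--+] → (-0.3643, -1.12135, 0.228652)–(-0.3643, -0.264676, 1.05768)  len=1.1921
  (v9,v0,v10) [-++] → (-0.3643, -1.12135, 0)–(-0.3643, -1.3125, 0)  len=0.1911
  (v9,v10,v2) [-++] → (-0.3643, -1.3125, 0)–(-0.3643, -1.12135, 0.228652)  len=0.2980

Chained into 1 loop(s):
  loop 1: 12 segments, perimeter = 6.1697
Total perimeter = 6.170


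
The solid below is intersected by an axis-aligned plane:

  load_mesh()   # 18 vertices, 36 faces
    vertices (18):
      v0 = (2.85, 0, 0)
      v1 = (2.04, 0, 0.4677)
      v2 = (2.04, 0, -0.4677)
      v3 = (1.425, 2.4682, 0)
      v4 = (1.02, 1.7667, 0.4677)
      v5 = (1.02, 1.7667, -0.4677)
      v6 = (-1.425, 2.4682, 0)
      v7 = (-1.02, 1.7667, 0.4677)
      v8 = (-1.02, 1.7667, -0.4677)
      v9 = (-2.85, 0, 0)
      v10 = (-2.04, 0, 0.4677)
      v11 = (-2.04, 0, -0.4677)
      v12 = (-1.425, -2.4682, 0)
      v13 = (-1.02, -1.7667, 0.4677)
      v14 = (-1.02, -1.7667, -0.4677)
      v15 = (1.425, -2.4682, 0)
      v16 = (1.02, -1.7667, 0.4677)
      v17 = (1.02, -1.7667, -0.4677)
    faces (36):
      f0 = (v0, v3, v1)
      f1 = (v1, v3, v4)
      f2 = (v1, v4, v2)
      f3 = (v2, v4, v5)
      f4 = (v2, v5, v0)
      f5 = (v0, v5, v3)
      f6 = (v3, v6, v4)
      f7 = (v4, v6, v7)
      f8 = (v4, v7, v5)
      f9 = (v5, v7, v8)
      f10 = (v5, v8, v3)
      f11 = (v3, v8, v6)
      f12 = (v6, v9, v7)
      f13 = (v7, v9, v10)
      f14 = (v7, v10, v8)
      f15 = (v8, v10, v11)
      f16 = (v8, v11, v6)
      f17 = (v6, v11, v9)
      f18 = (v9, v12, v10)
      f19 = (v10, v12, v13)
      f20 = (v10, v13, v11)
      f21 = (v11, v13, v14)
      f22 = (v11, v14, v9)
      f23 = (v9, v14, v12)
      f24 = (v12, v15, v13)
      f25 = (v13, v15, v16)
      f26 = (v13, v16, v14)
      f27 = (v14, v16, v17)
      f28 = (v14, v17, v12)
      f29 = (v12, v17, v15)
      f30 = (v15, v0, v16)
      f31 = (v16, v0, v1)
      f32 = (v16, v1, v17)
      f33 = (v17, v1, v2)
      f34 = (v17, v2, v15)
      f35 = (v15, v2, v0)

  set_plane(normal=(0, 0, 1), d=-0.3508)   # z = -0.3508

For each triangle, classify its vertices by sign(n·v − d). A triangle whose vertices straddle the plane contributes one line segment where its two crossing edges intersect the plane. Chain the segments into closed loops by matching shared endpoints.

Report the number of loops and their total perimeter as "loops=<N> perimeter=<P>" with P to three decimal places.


Straddling triangles (24 of 36):
  (v1,v4,v2) [++-] → (1.91253, 0.22079, -0.3508)–(2.04, 0, -0.3508)  len=0.2549
  (v2,v4,v5) [-+-] → (1.91253, 0.22079, -0.3508)–(1.02, 1.7667, -0.3508)  len=1.7851
  (v2,v5,v0) [--+] → (1.4774, 1.32512, -0.3508)–(2.24246, 0, -0.3508)  len=1.5301
  (v0,v5,v3) [+-+] → (1.4774, 1.32512, -0.3508)–(1.12123, 1.94204, -0.3508)  len=0.7124
  (v4,v7,v5) [++-] → (0.765055, 1.7667, -0.3508)–(1.02, 1.7667, -0.3508)  len=0.2549
  (v5,v7,v8) [-+-] → (0.765055, 1.7667, -0.3508)–(-1.02, 1.7667, -0.3508)  len=1.7851
  (v5,v8,v3) [--+] → (-0.408881, 1.94204, -0.3508)–(1.12123, 1.94204, -0.3508)  len=1.5301
  (v3,v8,v6) [+-+] → (-0.408881, 1.94204, -0.3508)–(-1.12123, 1.94204, -0.3508)  len=0.7123
  (v7,v10,v8) [++-] → (-1.14747, 1.54591, -0.3508)–(-1.02, 1.7667, -0.3508)  len=0.2549
  (v8,v10,v11) [-+-] → (-1.14747, 1.54591, -0.3508)–(-2.04, 0, -0.3508)  len=1.7851
  (v8,v11,v6) [--+] → (-1.88628, 0.616918, -0.3508)–(-1.12123, 1.94204, -0.3508)  len=1.5301
  (v6,v11,v9) [+-+] → (-1.88628, 0.616918, -0.3508)–(-2.24246, 0, -0.3508)  len=0.7124
  (v10,v13,v11) [++-] → (-1.91253, -0.22079, -0.3508)–(-2.04, 0, -0.3508)  len=0.2549
  (v11,v13,v14) [-+-] → (-1.91253, -0.22079, -0.3508)–(-1.02, -1.7667, -0.3508)  len=1.7851
  (v11,v14,v9) [--+] → (-1.4774, -1.32512, -0.3508)–(-2.24246, 0, -0.3508)  len=1.5301
  (v9,v14,v12) [+-+] → (-1.4774, -1.32512, -0.3508)–(-1.12123, -1.94204, -0.3508)  len=0.7124
  (v13,v16,v14) [++-] → (-0.765055, -1.7667, -0.3508)–(-1.02, -1.7667, -0.3508)  len=0.2549
  (v14,v16,v17) [-+-] → (-0.765055, -1.7667, -0.3508)–(1.02, -1.7667, -0.3508)  len=1.7851
  (v14,v17,v12) [--+] → (0.408881, -1.94204, -0.3508)–(-1.12123, -1.94204, -0.3508)  len=1.5301
  (v12,v17,v15) [+-+] → (0.408881, -1.94204, -0.3508)–(1.12123, -1.94204, -0.3508)  len=0.7123
  (v16,v1,v17) [++-] → (1.14747, -1.54591, -0.3508)–(1.02, -1.7667, -0.3508)  len=0.2549
  (v17,v1,v2) [-+-] → (1.14747, -1.54591, -0.3508)–(2.04, 0, -0.3508)  len=1.7851
  (v17,v2,v15) [--+] → (1.88628, -0.616918, -0.3508)–(1.12123, -1.94204, -0.3508)  len=1.5301
  (v15,v2,v0) [+-+] → (1.88628, -0.616918, -0.3508)–(2.24246, 0, -0.3508)  len=0.7124

Chained into 2 loop(s):
  loop 1: 12 segments, perimeter = 12.2400
  loop 2: 12 segments, perimeter = 13.4548
Total perimeter = 25.695

loops=2 perimeter=25.695
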